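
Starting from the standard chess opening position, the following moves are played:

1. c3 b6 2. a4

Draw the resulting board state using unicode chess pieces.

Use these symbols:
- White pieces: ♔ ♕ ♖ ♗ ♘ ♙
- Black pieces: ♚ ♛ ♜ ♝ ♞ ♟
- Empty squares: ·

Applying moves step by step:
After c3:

♜ ♞ ♝ ♛ ♚ ♝ ♞ ♜
♟ ♟ ♟ ♟ ♟ ♟ ♟ ♟
· · · · · · · ·
· · · · · · · ·
· · · · · · · ·
· · ♙ · · · · ·
♙ ♙ · ♙ ♙ ♙ ♙ ♙
♖ ♘ ♗ ♕ ♔ ♗ ♘ ♖


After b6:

♜ ♞ ♝ ♛ ♚ ♝ ♞ ♜
♟ · ♟ ♟ ♟ ♟ ♟ ♟
· ♟ · · · · · ·
· · · · · · · ·
· · · · · · · ·
· · ♙ · · · · ·
♙ ♙ · ♙ ♙ ♙ ♙ ♙
♖ ♘ ♗ ♕ ♔ ♗ ♘ ♖


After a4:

♜ ♞ ♝ ♛ ♚ ♝ ♞ ♜
♟ · ♟ ♟ ♟ ♟ ♟ ♟
· ♟ · · · · · ·
· · · · · · · ·
♙ · · · · · · ·
· · ♙ · · · · ·
· ♙ · ♙ ♙ ♙ ♙ ♙
♖ ♘ ♗ ♕ ♔ ♗ ♘ ♖



  a b c d e f g h
  ─────────────────
8│♜ ♞ ♝ ♛ ♚ ♝ ♞ ♜│8
7│♟ · ♟ ♟ ♟ ♟ ♟ ♟│7
6│· ♟ · · · · · ·│6
5│· · · · · · · ·│5
4│♙ · · · · · · ·│4
3│· · ♙ · · · · ·│3
2│· ♙ · ♙ ♙ ♙ ♙ ♙│2
1│♖ ♘ ♗ ♕ ♔ ♗ ♘ ♖│1
  ─────────────────
  a b c d e f g h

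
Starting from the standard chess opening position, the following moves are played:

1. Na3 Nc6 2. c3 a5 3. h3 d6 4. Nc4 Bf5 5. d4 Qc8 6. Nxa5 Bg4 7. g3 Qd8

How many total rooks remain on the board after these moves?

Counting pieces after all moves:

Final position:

  a b c d e f g h
  ─────────────────
8│♜ · · ♛ ♚ ♝ ♞ ♜│8
7│· ♟ ♟ · ♟ ♟ ♟ ♟│7
6│· · ♞ ♟ · · · ·│6
5│♘ · · · · · · ·│5
4│· · · ♙ · · ♝ ·│4
3│· · ♙ · · · ♙ ♙│3
2│♙ ♙ · · ♙ ♙ · ·│2
1│♖ · ♗ ♕ ♔ ♗ ♘ ♖│1
  ─────────────────
  a b c d e f g h


4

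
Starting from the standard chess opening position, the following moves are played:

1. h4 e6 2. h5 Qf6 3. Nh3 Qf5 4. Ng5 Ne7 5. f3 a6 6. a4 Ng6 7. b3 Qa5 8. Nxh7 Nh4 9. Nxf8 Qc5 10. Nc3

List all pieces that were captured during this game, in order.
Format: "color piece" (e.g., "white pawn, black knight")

Tracking captures:
  Nxh7: captured black pawn
  Nxf8: captured black bishop

black pawn, black bishop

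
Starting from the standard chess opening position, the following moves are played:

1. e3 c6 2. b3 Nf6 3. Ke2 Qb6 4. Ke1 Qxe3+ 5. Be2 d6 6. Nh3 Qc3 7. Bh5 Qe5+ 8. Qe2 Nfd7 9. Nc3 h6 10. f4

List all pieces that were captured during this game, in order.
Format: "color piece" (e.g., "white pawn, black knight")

Tracking captures:
  Qxe3+: captured white pawn

white pawn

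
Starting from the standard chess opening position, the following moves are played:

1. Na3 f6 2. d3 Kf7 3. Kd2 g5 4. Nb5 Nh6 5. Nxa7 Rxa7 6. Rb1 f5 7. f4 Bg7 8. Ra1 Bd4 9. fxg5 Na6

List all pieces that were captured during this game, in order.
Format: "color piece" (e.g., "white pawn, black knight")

Tracking captures:
  Nxa7: captured black pawn
  Rxa7: captured white knight
  fxg5: captured black pawn

black pawn, white knight, black pawn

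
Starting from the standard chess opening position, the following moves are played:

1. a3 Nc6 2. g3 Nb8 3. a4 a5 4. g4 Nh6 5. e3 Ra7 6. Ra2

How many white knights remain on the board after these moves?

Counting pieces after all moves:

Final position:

  a b c d e f g h
  ─────────────────
8│· ♞ ♝ ♛ ♚ ♝ · ♜│8
7│♜ ♟ ♟ ♟ ♟ ♟ ♟ ♟│7
6│· · · · · · · ♞│6
5│♟ · · · · · · ·│5
4│♙ · · · · · ♙ ·│4
3│· · · · ♙ · · ·│3
2│♖ ♙ ♙ ♙ · ♙ · ♙│2
1│· ♘ ♗ ♕ ♔ ♗ ♘ ♖│1
  ─────────────────
  a b c d e f g h


2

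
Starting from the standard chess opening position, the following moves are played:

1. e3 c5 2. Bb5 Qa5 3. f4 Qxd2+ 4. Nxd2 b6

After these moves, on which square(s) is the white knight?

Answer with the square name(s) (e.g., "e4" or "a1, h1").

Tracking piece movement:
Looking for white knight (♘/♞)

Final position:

  a b c d e f g h
  ─────────────────
8│♜ ♞ ♝ · ♚ ♝ ♞ ♜│8
7│♟ · · ♟ ♟ ♟ ♟ ♟│7
6│· ♟ · · · · · ·│6
5│· ♗ ♟ · · · · ·│5
4│· · · · · ♙ · ·│4
3│· · · · ♙ · · ·│3
2│♙ ♙ ♙ ♘ · · ♙ ♙│2
1│♖ · ♗ ♕ ♔ · ♘ ♖│1
  ─────────────────
  a b c d e f g h


d2, g1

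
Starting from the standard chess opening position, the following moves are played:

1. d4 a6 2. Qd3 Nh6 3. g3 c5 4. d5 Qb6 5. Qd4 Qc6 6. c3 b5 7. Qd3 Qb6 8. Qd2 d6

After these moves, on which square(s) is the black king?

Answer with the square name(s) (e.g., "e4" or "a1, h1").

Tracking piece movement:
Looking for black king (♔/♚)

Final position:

  a b c d e f g h
  ─────────────────
8│♜ ♞ ♝ · ♚ ♝ · ♜│8
7│· · · · ♟ ♟ ♟ ♟│7
6│♟ ♛ · ♟ · · · ♞│6
5│· ♟ ♟ ♙ · · · ·│5
4│· · · · · · · ·│4
3│· · ♙ · · · ♙ ·│3
2│♙ ♙ · ♕ ♙ ♙ · ♙│2
1│♖ ♘ ♗ · ♔ ♗ ♘ ♖│1
  ─────────────────
  a b c d e f g h


e8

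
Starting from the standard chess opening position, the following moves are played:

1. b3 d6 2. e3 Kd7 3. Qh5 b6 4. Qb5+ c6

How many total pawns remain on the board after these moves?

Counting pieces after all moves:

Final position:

  a b c d e f g h
  ─────────────────
8│♜ ♞ ♝ ♛ · ♝ ♞ ♜│8
7│♟ · · ♚ ♟ ♟ ♟ ♟│7
6│· ♟ ♟ ♟ · · · ·│6
5│· ♕ · · · · · ·│5
4│· · · · · · · ·│4
3│· ♙ · · ♙ · · ·│3
2│♙ · ♙ ♙ · ♙ ♙ ♙│2
1│♖ ♘ ♗ · ♔ ♗ ♘ ♖│1
  ─────────────────
  a b c d e f g h


16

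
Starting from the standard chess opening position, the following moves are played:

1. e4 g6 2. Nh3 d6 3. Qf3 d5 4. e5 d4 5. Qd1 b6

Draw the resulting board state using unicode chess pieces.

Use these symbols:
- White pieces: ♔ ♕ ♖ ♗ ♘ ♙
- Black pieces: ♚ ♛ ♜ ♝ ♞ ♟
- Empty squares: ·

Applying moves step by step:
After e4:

♜ ♞ ♝ ♛ ♚ ♝ ♞ ♜
♟ ♟ ♟ ♟ ♟ ♟ ♟ ♟
· · · · · · · ·
· · · · · · · ·
· · · · ♙ · · ·
· · · · · · · ·
♙ ♙ ♙ ♙ · ♙ ♙ ♙
♖ ♘ ♗ ♕ ♔ ♗ ♘ ♖


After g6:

♜ ♞ ♝ ♛ ♚ ♝ ♞ ♜
♟ ♟ ♟ ♟ ♟ ♟ · ♟
· · · · · · ♟ ·
· · · · · · · ·
· · · · ♙ · · ·
· · · · · · · ·
♙ ♙ ♙ ♙ · ♙ ♙ ♙
♖ ♘ ♗ ♕ ♔ ♗ ♘ ♖


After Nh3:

♜ ♞ ♝ ♛ ♚ ♝ ♞ ♜
♟ ♟ ♟ ♟ ♟ ♟ · ♟
· · · · · · ♟ ·
· · · · · · · ·
· · · · ♙ · · ·
· · · · · · · ♘
♙ ♙ ♙ ♙ · ♙ ♙ ♙
♖ ♘ ♗ ♕ ♔ ♗ · ♖


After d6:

♜ ♞ ♝ ♛ ♚ ♝ ♞ ♜
♟ ♟ ♟ · ♟ ♟ · ♟
· · · ♟ · · ♟ ·
· · · · · · · ·
· · · · ♙ · · ·
· · · · · · · ♘
♙ ♙ ♙ ♙ · ♙ ♙ ♙
♖ ♘ ♗ ♕ ♔ ♗ · ♖


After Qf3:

♜ ♞ ♝ ♛ ♚ ♝ ♞ ♜
♟ ♟ ♟ · ♟ ♟ · ♟
· · · ♟ · · ♟ ·
· · · · · · · ·
· · · · ♙ · · ·
· · · · · ♕ · ♘
♙ ♙ ♙ ♙ · ♙ ♙ ♙
♖ ♘ ♗ · ♔ ♗ · ♖


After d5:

♜ ♞ ♝ ♛ ♚ ♝ ♞ ♜
♟ ♟ ♟ · ♟ ♟ · ♟
· · · · · · ♟ ·
· · · ♟ · · · ·
· · · · ♙ · · ·
· · · · · ♕ · ♘
♙ ♙ ♙ ♙ · ♙ ♙ ♙
♖ ♘ ♗ · ♔ ♗ · ♖


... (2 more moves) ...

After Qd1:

♜ ♞ ♝ ♛ ♚ ♝ ♞ ♜
♟ ♟ ♟ · ♟ ♟ · ♟
· · · · · · ♟ ·
· · · · ♙ · · ·
· · · ♟ · · · ·
· · · · · · · ♘
♙ ♙ ♙ ♙ · ♙ ♙ ♙
♖ ♘ ♗ ♕ ♔ ♗ · ♖


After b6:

♜ ♞ ♝ ♛ ♚ ♝ ♞ ♜
♟ · ♟ · ♟ ♟ · ♟
· ♟ · · · · ♟ ·
· · · · ♙ · · ·
· · · ♟ · · · ·
· · · · · · · ♘
♙ ♙ ♙ ♙ · ♙ ♙ ♙
♖ ♘ ♗ ♕ ♔ ♗ · ♖



  a b c d e f g h
  ─────────────────
8│♜ ♞ ♝ ♛ ♚ ♝ ♞ ♜│8
7│♟ · ♟ · ♟ ♟ · ♟│7
6│· ♟ · · · · ♟ ·│6
5│· · · · ♙ · · ·│5
4│· · · ♟ · · · ·│4
3│· · · · · · · ♘│3
2│♙ ♙ ♙ ♙ · ♙ ♙ ♙│2
1│♖ ♘ ♗ ♕ ♔ ♗ · ♖│1
  ─────────────────
  a b c d e f g h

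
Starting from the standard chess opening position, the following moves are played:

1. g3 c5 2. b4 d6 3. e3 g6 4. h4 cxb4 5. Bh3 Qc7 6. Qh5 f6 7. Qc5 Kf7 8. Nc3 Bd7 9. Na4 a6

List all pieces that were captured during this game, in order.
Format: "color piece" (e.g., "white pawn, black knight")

Tracking captures:
  cxb4: captured white pawn

white pawn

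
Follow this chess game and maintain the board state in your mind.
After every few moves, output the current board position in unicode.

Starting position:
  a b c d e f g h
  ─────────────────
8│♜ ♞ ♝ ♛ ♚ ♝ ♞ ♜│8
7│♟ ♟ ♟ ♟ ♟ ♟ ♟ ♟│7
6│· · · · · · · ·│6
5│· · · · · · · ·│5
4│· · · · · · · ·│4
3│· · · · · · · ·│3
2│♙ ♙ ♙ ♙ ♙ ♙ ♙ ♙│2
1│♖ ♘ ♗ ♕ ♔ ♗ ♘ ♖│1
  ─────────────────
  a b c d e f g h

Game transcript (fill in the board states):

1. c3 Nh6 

  a b c d e f g h
  ─────────────────
8│♜ ♞ ♝ ♛ ♚ ♝ · ♜│8
7│♟ ♟ ♟ ♟ ♟ ♟ ♟ ♟│7
6│· · · · · · · ♞│6
5│· · · · · · · ·│5
4│· · · · · · · ·│4
3│· · ♙ · · · · ·│3
2│♙ ♙ · ♙ ♙ ♙ ♙ ♙│2
1│♖ ♘ ♗ ♕ ♔ ♗ ♘ ♖│1
  ─────────────────
  a b c d e f g h

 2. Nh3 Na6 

  a b c d e f g h
  ─────────────────
8│♜ · ♝ ♛ ♚ ♝ · ♜│8
7│♟ ♟ ♟ ♟ ♟ ♟ ♟ ♟│7
6│♞ · · · · · · ♞│6
5│· · · · · · · ·│5
4│· · · · · · · ·│4
3│· · ♙ · · · · ♘│3
2│♙ ♙ · ♙ ♙ ♙ ♙ ♙│2
1│♖ ♘ ♗ ♕ ♔ ♗ · ♖│1
  ─────────────────
  a b c d e f g h

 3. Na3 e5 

  a b c d e f g h
  ─────────────────
8│♜ · ♝ ♛ ♚ ♝ · ♜│8
7│♟ ♟ ♟ ♟ · ♟ ♟ ♟│7
6│♞ · · · · · · ♞│6
5│· · · · ♟ · · ·│5
4│· · · · · · · ·│4
3│♘ · ♙ · · · · ♘│3
2│♙ ♙ · ♙ ♙ ♙ ♙ ♙│2
1│♖ · ♗ ♕ ♔ ♗ · ♖│1
  ─────────────────
  a b c d e f g h

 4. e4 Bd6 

  a b c d e f g h
  ─────────────────
8│♜ · ♝ ♛ ♚ · · ♜│8
7│♟ ♟ ♟ ♟ · ♟ ♟ ♟│7
6│♞ · · ♝ · · · ♞│6
5│· · · · ♟ · · ·│5
4│· · · · ♙ · · ·│4
3│♘ · ♙ · · · · ♘│3
2│♙ ♙ · ♙ · ♙ ♙ ♙│2
1│♖ · ♗ ♕ ♔ ♗ · ♖│1
  ─────────────────
  a b c d e f g h

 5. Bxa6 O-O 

  a b c d e f g h
  ─────────────────
8│♜ · ♝ ♛ · ♜ ♚ ·│8
7│♟ ♟ ♟ ♟ · ♟ ♟ ♟│7
6│♗ · · ♝ · · · ♞│6
5│· · · · ♟ · · ·│5
4│· · · · ♙ · · ·│4
3│♘ · ♙ · · · · ♘│3
2│♙ ♙ · ♙ · ♙ ♙ ♙│2
1│♖ · ♗ ♕ ♔ · · ♖│1
  ─────────────────
  a b c d e f g h



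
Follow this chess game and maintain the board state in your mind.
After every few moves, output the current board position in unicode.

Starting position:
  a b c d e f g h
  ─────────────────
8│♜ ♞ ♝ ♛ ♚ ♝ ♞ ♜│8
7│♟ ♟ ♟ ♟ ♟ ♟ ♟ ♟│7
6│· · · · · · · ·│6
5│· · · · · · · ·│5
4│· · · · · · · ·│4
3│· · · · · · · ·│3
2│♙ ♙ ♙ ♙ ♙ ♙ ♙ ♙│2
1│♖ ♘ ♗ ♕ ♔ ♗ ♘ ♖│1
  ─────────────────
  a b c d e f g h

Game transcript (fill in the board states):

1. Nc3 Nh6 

  a b c d e f g h
  ─────────────────
8│♜ ♞ ♝ ♛ ♚ ♝ · ♜│8
7│♟ ♟ ♟ ♟ ♟ ♟ ♟ ♟│7
6│· · · · · · · ♞│6
5│· · · · · · · ·│5
4│· · · · · · · ·│4
3│· · ♘ · · · · ·│3
2│♙ ♙ ♙ ♙ ♙ ♙ ♙ ♙│2
1│♖ · ♗ ♕ ♔ ♗ ♘ ♖│1
  ─────────────────
  a b c d e f g h

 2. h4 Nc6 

  a b c d e f g h
  ─────────────────
8│♜ · ♝ ♛ ♚ ♝ · ♜│8
7│♟ ♟ ♟ ♟ ♟ ♟ ♟ ♟│7
6│· · ♞ · · · · ♞│6
5│· · · · · · · ·│5
4│· · · · · · · ♙│4
3│· · ♘ · · · · ·│3
2│♙ ♙ ♙ ♙ ♙ ♙ ♙ ·│2
1│♖ · ♗ ♕ ♔ ♗ ♘ ♖│1
  ─────────────────
  a b c d e f g h

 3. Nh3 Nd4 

  a b c d e f g h
  ─────────────────
8│♜ · ♝ ♛ ♚ ♝ · ♜│8
7│♟ ♟ ♟ ♟ ♟ ♟ ♟ ♟│7
6│· · · · · · · ♞│6
5│· · · · · · · ·│5
4│· · · ♞ · · · ♙│4
3│· · ♘ · · · · ♘│3
2│♙ ♙ ♙ ♙ ♙ ♙ ♙ ·│2
1│♖ · ♗ ♕ ♔ ♗ · ♖│1
  ─────────────────
  a b c d e f g h

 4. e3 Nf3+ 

  a b c d e f g h
  ─────────────────
8│♜ · ♝ ♛ ♚ ♝ · ♜│8
7│♟ ♟ ♟ ♟ ♟ ♟ ♟ ♟│7
6│· · · · · · · ♞│6
5│· · · · · · · ·│5
4│· · · · · · · ♙│4
3│· · ♘ · ♙ ♞ · ♘│3
2│♙ ♙ ♙ ♙ · ♙ ♙ ·│2
1│♖ · ♗ ♕ ♔ ♗ · ♖│1
  ─────────────────
  a b c d e f g h

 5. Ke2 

  a b c d e f g h
  ─────────────────
8│♜ · ♝ ♛ ♚ ♝ · ♜│8
7│♟ ♟ ♟ ♟ ♟ ♟ ♟ ♟│7
6│· · · · · · · ♞│6
5│· · · · · · · ·│5
4│· · · · · · · ♙│4
3│· · ♘ · ♙ ♞ · ♘│3
2│♙ ♙ ♙ ♙ ♔ ♙ ♙ ·│2
1│♖ · ♗ ♕ · ♗ · ♖│1
  ─────────────────
  a b c d e f g h


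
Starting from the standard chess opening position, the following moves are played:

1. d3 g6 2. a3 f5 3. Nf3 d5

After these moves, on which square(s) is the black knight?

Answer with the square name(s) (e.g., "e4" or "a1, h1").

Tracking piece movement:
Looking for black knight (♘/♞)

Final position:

  a b c d e f g h
  ─────────────────
8│♜ ♞ ♝ ♛ ♚ ♝ ♞ ♜│8
7│♟ ♟ ♟ · ♟ · · ♟│7
6│· · · · · · ♟ ·│6
5│· · · ♟ · ♟ · ·│5
4│· · · · · · · ·│4
3│♙ · · ♙ · ♘ · ·│3
2│· ♙ ♙ · ♙ ♙ ♙ ♙│2
1│♖ ♘ ♗ ♕ ♔ ♗ · ♖│1
  ─────────────────
  a b c d e f g h


b8, g8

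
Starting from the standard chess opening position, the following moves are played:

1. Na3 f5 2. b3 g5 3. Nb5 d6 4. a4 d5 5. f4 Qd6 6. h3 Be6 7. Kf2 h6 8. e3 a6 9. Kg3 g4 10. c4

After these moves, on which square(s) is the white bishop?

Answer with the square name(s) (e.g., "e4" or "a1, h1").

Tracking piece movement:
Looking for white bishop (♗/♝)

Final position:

  a b c d e f g h
  ─────────────────
8│♜ ♞ · · ♚ ♝ ♞ ♜│8
7│· ♟ ♟ · ♟ · · ·│7
6│♟ · · ♛ ♝ · · ♟│6
5│· ♘ · ♟ · ♟ · ·│5
4│♙ · ♙ · · ♙ ♟ ·│4
3│· ♙ · · ♙ · ♔ ♙│3
2│· · · ♙ · · ♙ ·│2
1│♖ · ♗ ♕ · ♗ ♘ ♖│1
  ─────────────────
  a b c d e f g h


c1, f1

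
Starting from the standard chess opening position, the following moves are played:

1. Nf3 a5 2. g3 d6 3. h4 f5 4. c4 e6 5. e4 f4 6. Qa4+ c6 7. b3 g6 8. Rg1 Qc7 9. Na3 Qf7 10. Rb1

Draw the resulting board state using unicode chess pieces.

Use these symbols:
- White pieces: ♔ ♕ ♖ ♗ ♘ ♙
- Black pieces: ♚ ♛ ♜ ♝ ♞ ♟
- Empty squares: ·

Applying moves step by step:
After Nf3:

♜ ♞ ♝ ♛ ♚ ♝ ♞ ♜
♟ ♟ ♟ ♟ ♟ ♟ ♟ ♟
· · · · · · · ·
· · · · · · · ·
· · · · · · · ·
· · · · · ♘ · ·
♙ ♙ ♙ ♙ ♙ ♙ ♙ ♙
♖ ♘ ♗ ♕ ♔ ♗ · ♖


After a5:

♜ ♞ ♝ ♛ ♚ ♝ ♞ ♜
· ♟ ♟ ♟ ♟ ♟ ♟ ♟
· · · · · · · ·
♟ · · · · · · ·
· · · · · · · ·
· · · · · ♘ · ·
♙ ♙ ♙ ♙ ♙ ♙ ♙ ♙
♖ ♘ ♗ ♕ ♔ ♗ · ♖


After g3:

♜ ♞ ♝ ♛ ♚ ♝ ♞ ♜
· ♟ ♟ ♟ ♟ ♟ ♟ ♟
· · · · · · · ·
♟ · · · · · · ·
· · · · · · · ·
· · · · · ♘ ♙ ·
♙ ♙ ♙ ♙ ♙ ♙ · ♙
♖ ♘ ♗ ♕ ♔ ♗ · ♖


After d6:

♜ ♞ ♝ ♛ ♚ ♝ ♞ ♜
· ♟ ♟ · ♟ ♟ ♟ ♟
· · · ♟ · · · ·
♟ · · · · · · ·
· · · · · · · ·
· · · · · ♘ ♙ ·
♙ ♙ ♙ ♙ ♙ ♙ · ♙
♖ ♘ ♗ ♕ ♔ ♗ · ♖


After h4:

♜ ♞ ♝ ♛ ♚ ♝ ♞ ♜
· ♟ ♟ · ♟ ♟ ♟ ♟
· · · ♟ · · · ·
♟ · · · · · · ·
· · · · · · · ♙
· · · · · ♘ ♙ ·
♙ ♙ ♙ ♙ ♙ ♙ · ·
♖ ♘ ♗ ♕ ♔ ♗ · ♖


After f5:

♜ ♞ ♝ ♛ ♚ ♝ ♞ ♜
· ♟ ♟ · ♟ · ♟ ♟
· · · ♟ · · · ·
♟ · · · · ♟ · ·
· · · · · · · ♙
· · · · · ♘ ♙ ·
♙ ♙ ♙ ♙ ♙ ♙ · ·
♖ ♘ ♗ ♕ ♔ ♗ · ♖


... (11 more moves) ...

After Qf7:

♜ ♞ ♝ · ♚ ♝ ♞ ♜
· ♟ · · · ♛ · ♟
· · ♟ ♟ ♟ · ♟ ·
♟ · · · · · · ·
♕ · ♙ · ♙ ♟ · ♙
♘ ♙ · · · ♘ ♙ ·
♙ · · ♙ · ♙ · ·
♖ · ♗ · ♔ ♗ ♖ ·


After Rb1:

♜ ♞ ♝ · ♚ ♝ ♞ ♜
· ♟ · · · ♛ · ♟
· · ♟ ♟ ♟ · ♟ ·
♟ · · · · · · ·
♕ · ♙ · ♙ ♟ · ♙
♘ ♙ · · · ♘ ♙ ·
♙ · · ♙ · ♙ · ·
· ♖ ♗ · ♔ ♗ ♖ ·



  a b c d e f g h
  ─────────────────
8│♜ ♞ ♝ · ♚ ♝ ♞ ♜│8
7│· ♟ · · · ♛ · ♟│7
6│· · ♟ ♟ ♟ · ♟ ·│6
5│♟ · · · · · · ·│5
4│♕ · ♙ · ♙ ♟ · ♙│4
3│♘ ♙ · · · ♘ ♙ ·│3
2│♙ · · ♙ · ♙ · ·│2
1│· ♖ ♗ · ♔ ♗ ♖ ·│1
  ─────────────────
  a b c d e f g h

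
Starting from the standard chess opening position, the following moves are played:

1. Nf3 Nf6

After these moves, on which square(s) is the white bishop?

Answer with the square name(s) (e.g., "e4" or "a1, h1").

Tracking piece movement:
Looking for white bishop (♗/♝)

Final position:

  a b c d e f g h
  ─────────────────
8│♜ ♞ ♝ ♛ ♚ ♝ · ♜│8
7│♟ ♟ ♟ ♟ ♟ ♟ ♟ ♟│7
6│· · · · · ♞ · ·│6
5│· · · · · · · ·│5
4│· · · · · · · ·│4
3│· · · · · ♘ · ·│3
2│♙ ♙ ♙ ♙ ♙ ♙ ♙ ♙│2
1│♖ ♘ ♗ ♕ ♔ ♗ · ♖│1
  ─────────────────
  a b c d e f g h


c1, f1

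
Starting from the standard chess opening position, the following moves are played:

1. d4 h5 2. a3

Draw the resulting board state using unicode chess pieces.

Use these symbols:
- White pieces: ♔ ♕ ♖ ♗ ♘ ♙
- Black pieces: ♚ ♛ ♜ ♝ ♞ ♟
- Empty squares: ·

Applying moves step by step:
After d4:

♜ ♞ ♝ ♛ ♚ ♝ ♞ ♜
♟ ♟ ♟ ♟ ♟ ♟ ♟ ♟
· · · · · · · ·
· · · · · · · ·
· · · ♙ · · · ·
· · · · · · · ·
♙ ♙ ♙ · ♙ ♙ ♙ ♙
♖ ♘ ♗ ♕ ♔ ♗ ♘ ♖


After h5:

♜ ♞ ♝ ♛ ♚ ♝ ♞ ♜
♟ ♟ ♟ ♟ ♟ ♟ ♟ ·
· · · · · · · ·
· · · · · · · ♟
· · · ♙ · · · ·
· · · · · · · ·
♙ ♙ ♙ · ♙ ♙ ♙ ♙
♖ ♘ ♗ ♕ ♔ ♗ ♘ ♖


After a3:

♜ ♞ ♝ ♛ ♚ ♝ ♞ ♜
♟ ♟ ♟ ♟ ♟ ♟ ♟ ·
· · · · · · · ·
· · · · · · · ♟
· · · ♙ · · · ·
♙ · · · · · · ·
· ♙ ♙ · ♙ ♙ ♙ ♙
♖ ♘ ♗ ♕ ♔ ♗ ♘ ♖



  a b c d e f g h
  ─────────────────
8│♜ ♞ ♝ ♛ ♚ ♝ ♞ ♜│8
7│♟ ♟ ♟ ♟ ♟ ♟ ♟ ·│7
6│· · · · · · · ·│6
5│· · · · · · · ♟│5
4│· · · ♙ · · · ·│4
3│♙ · · · · · · ·│3
2│· ♙ ♙ · ♙ ♙ ♙ ♙│2
1│♖ ♘ ♗ ♕ ♔ ♗ ♘ ♖│1
  ─────────────────
  a b c d e f g h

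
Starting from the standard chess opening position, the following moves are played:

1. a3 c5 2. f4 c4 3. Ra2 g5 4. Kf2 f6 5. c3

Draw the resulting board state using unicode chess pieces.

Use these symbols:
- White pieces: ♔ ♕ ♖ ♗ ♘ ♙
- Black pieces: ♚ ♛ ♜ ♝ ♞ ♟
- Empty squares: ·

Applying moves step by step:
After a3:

♜ ♞ ♝ ♛ ♚ ♝ ♞ ♜
♟ ♟ ♟ ♟ ♟ ♟ ♟ ♟
· · · · · · · ·
· · · · · · · ·
· · · · · · · ·
♙ · · · · · · ·
· ♙ ♙ ♙ ♙ ♙ ♙ ♙
♖ ♘ ♗ ♕ ♔ ♗ ♘ ♖


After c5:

♜ ♞ ♝ ♛ ♚ ♝ ♞ ♜
♟ ♟ · ♟ ♟ ♟ ♟ ♟
· · · · · · · ·
· · ♟ · · · · ·
· · · · · · · ·
♙ · · · · · · ·
· ♙ ♙ ♙ ♙ ♙ ♙ ♙
♖ ♘ ♗ ♕ ♔ ♗ ♘ ♖


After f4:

♜ ♞ ♝ ♛ ♚ ♝ ♞ ♜
♟ ♟ · ♟ ♟ ♟ ♟ ♟
· · · · · · · ·
· · ♟ · · · · ·
· · · · · ♙ · ·
♙ · · · · · · ·
· ♙ ♙ ♙ ♙ · ♙ ♙
♖ ♘ ♗ ♕ ♔ ♗ ♘ ♖


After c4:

♜ ♞ ♝ ♛ ♚ ♝ ♞ ♜
♟ ♟ · ♟ ♟ ♟ ♟ ♟
· · · · · · · ·
· · · · · · · ·
· · ♟ · · ♙ · ·
♙ · · · · · · ·
· ♙ ♙ ♙ ♙ · ♙ ♙
♖ ♘ ♗ ♕ ♔ ♗ ♘ ♖


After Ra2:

♜ ♞ ♝ ♛ ♚ ♝ ♞ ♜
♟ ♟ · ♟ ♟ ♟ ♟ ♟
· · · · · · · ·
· · · · · · · ·
· · ♟ · · ♙ · ·
♙ · · · · · · ·
♖ ♙ ♙ ♙ ♙ · ♙ ♙
· ♘ ♗ ♕ ♔ ♗ ♘ ♖


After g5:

♜ ♞ ♝ ♛ ♚ ♝ ♞ ♜
♟ ♟ · ♟ ♟ ♟ · ♟
· · · · · · · ·
· · · · · · ♟ ·
· · ♟ · · ♙ · ·
♙ · · · · · · ·
♖ ♙ ♙ ♙ ♙ · ♙ ♙
· ♘ ♗ ♕ ♔ ♗ ♘ ♖


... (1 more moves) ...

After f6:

♜ ♞ ♝ ♛ ♚ ♝ ♞ ♜
♟ ♟ · ♟ ♟ · · ♟
· · · · · ♟ · ·
· · · · · · ♟ ·
· · ♟ · · ♙ · ·
♙ · · · · · · ·
♖ ♙ ♙ ♙ ♙ ♔ ♙ ♙
· ♘ ♗ ♕ · ♗ ♘ ♖


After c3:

♜ ♞ ♝ ♛ ♚ ♝ ♞ ♜
♟ ♟ · ♟ ♟ · · ♟
· · · · · ♟ · ·
· · · · · · ♟ ·
· · ♟ · · ♙ · ·
♙ · ♙ · · · · ·
♖ ♙ · ♙ ♙ ♔ ♙ ♙
· ♘ ♗ ♕ · ♗ ♘ ♖



  a b c d e f g h
  ─────────────────
8│♜ ♞ ♝ ♛ ♚ ♝ ♞ ♜│8
7│♟ ♟ · ♟ ♟ · · ♟│7
6│· · · · · ♟ · ·│6
5│· · · · · · ♟ ·│5
4│· · ♟ · · ♙ · ·│4
3│♙ · ♙ · · · · ·│3
2│♖ ♙ · ♙ ♙ ♔ ♙ ♙│2
1│· ♘ ♗ ♕ · ♗ ♘ ♖│1
  ─────────────────
  a b c d e f g h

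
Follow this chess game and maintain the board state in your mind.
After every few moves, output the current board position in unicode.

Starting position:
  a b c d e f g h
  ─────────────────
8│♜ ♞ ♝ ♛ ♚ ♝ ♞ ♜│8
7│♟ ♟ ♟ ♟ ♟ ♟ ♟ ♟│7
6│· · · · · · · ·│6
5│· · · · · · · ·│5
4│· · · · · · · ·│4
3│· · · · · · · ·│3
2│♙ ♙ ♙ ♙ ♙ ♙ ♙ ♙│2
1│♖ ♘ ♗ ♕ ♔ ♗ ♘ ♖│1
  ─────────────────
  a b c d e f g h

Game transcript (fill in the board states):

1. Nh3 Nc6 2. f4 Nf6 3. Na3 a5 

  a b c d e f g h
  ─────────────────
8│♜ · ♝ ♛ ♚ ♝ · ♜│8
7│· ♟ ♟ ♟ ♟ ♟ ♟ ♟│7
6│· · ♞ · · ♞ · ·│6
5│♟ · · · · · · ·│5
4│· · · · · ♙ · ·│4
3│♘ · · · · · · ♘│3
2│♙ ♙ ♙ ♙ ♙ · ♙ ♙│2
1│♖ · ♗ ♕ ♔ ♗ · ♖│1
  ─────────────────
  a b c d e f g h

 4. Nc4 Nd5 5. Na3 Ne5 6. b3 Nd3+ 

  a b c d e f g h
  ─────────────────
8│♜ · ♝ ♛ ♚ ♝ · ♜│8
7│· ♟ ♟ ♟ ♟ ♟ ♟ ♟│7
6│· · · · · · · ·│6
5│♟ · · ♞ · · · ·│5
4│· · · · · ♙ · ·│4
3│♘ ♙ · ♞ · · · ♘│3
2│♙ · ♙ ♙ ♙ · ♙ ♙│2
1│♖ · ♗ ♕ ♔ ♗ · ♖│1
  ─────────────────
  a b c d e f g h

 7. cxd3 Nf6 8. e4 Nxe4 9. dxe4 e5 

  a b c d e f g h
  ─────────────────
8│♜ · ♝ ♛ ♚ ♝ · ♜│8
7│· ♟ ♟ ♟ · ♟ ♟ ♟│7
6│· · · · · · · ·│6
5│♟ · · · ♟ · · ·│5
4│· · · · ♙ ♙ · ·│4
3│♘ ♙ · · · · · ♘│3
2│♙ · · ♙ · · ♙ ♙│2
1│♖ · ♗ ♕ ♔ ♗ · ♖│1
  ─────────────────
  a b c d e f g h

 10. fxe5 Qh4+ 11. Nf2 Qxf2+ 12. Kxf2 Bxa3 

  a b c d e f g h
  ─────────────────
8│♜ · ♝ · ♚ · · ♜│8
7│· ♟ ♟ ♟ · ♟ ♟ ♟│7
6│· · · · · · · ·│6
5│♟ · · · ♙ · · ·│5
4│· · · · ♙ · · ·│4
3│♝ ♙ · · · · · ·│3
2│♙ · · ♙ · ♔ ♙ ♙│2
1│♖ · ♗ ♕ · ♗ · ♖│1
  ─────────────────
  a b c d e f g h

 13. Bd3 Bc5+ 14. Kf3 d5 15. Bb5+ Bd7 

  a b c d e f g h
  ─────────────────
8│♜ · · · ♚ · · ♜│8
7│· ♟ ♟ ♝ · ♟ ♟ ♟│7
6│· · · · · · · ·│6
5│♟ ♗ ♝ ♟ ♙ · · ·│5
4│· · · · ♙ · · ·│4
3│· ♙ · · · ♔ · ·│3
2│♙ · · ♙ · · ♙ ♙│2
1│♖ · ♗ ♕ · · · ♖│1
  ─────────────────
  a b c d e f g h



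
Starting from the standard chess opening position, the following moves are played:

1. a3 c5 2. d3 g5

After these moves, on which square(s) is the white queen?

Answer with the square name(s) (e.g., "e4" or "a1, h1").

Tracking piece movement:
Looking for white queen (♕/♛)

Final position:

  a b c d e f g h
  ─────────────────
8│♜ ♞ ♝ ♛ ♚ ♝ ♞ ♜│8
7│♟ ♟ · ♟ ♟ ♟ · ♟│7
6│· · · · · · · ·│6
5│· · ♟ · · · ♟ ·│5
4│· · · · · · · ·│4
3│♙ · · ♙ · · · ·│3
2│· ♙ ♙ · ♙ ♙ ♙ ♙│2
1│♖ ♘ ♗ ♕ ♔ ♗ ♘ ♖│1
  ─────────────────
  a b c d e f g h


d1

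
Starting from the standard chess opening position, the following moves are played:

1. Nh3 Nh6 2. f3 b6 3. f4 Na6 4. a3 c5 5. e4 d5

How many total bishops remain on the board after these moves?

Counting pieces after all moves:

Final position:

  a b c d e f g h
  ─────────────────
8│♜ · ♝ ♛ ♚ ♝ · ♜│8
7│♟ · · · ♟ ♟ ♟ ♟│7
6│♞ ♟ · · · · · ♞│6
5│· · ♟ ♟ · · · ·│5
4│· · · · ♙ ♙ · ·│4
3│♙ · · · · · · ♘│3
2│· ♙ ♙ ♙ · · ♙ ♙│2
1│♖ ♘ ♗ ♕ ♔ ♗ · ♖│1
  ─────────────────
  a b c d e f g h


4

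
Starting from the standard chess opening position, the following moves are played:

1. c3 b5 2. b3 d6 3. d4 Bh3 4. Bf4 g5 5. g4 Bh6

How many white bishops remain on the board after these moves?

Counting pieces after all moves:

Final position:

  a b c d e f g h
  ─────────────────
8│♜ ♞ · ♛ ♚ · ♞ ♜│8
7│♟ · ♟ · ♟ ♟ · ♟│7
6│· · · ♟ · · · ♝│6
5│· ♟ · · · · ♟ ·│5
4│· · · ♙ · ♗ ♙ ·│4
3│· ♙ ♙ · · · · ♝│3
2│♙ · · · ♙ ♙ · ♙│2
1│♖ ♘ · ♕ ♔ ♗ ♘ ♖│1
  ─────────────────
  a b c d e f g h


2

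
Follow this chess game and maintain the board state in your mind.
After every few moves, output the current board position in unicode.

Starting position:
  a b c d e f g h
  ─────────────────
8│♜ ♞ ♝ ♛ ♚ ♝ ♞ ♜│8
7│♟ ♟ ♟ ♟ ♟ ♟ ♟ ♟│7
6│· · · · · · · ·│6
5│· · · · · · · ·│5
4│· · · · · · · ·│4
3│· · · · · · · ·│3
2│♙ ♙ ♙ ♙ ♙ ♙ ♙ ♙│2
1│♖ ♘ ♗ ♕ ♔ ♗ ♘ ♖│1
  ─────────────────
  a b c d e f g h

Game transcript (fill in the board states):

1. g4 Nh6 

  a b c d e f g h
  ─────────────────
8│♜ ♞ ♝ ♛ ♚ ♝ · ♜│8
7│♟ ♟ ♟ ♟ ♟ ♟ ♟ ♟│7
6│· · · · · · · ♞│6
5│· · · · · · · ·│5
4│· · · · · · ♙ ·│4
3│· · · · · · · ·│3
2│♙ ♙ ♙ ♙ ♙ ♙ · ♙│2
1│♖ ♘ ♗ ♕ ♔ ♗ ♘ ♖│1
  ─────────────────
  a b c d e f g h

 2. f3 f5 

  a b c d e f g h
  ─────────────────
8│♜ ♞ ♝ ♛ ♚ ♝ · ♜│8
7│♟ ♟ ♟ ♟ ♟ · ♟ ♟│7
6│· · · · · · · ♞│6
5│· · · · · ♟ · ·│5
4│· · · · · · ♙ ·│4
3│· · · · · ♙ · ·│3
2│♙ ♙ ♙ ♙ ♙ · · ♙│2
1│♖ ♘ ♗ ♕ ♔ ♗ ♘ ♖│1
  ─────────────────
  a b c d e f g h

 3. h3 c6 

  a b c d e f g h
  ─────────────────
8│♜ ♞ ♝ ♛ ♚ ♝ · ♜│8
7│♟ ♟ · ♟ ♟ · ♟ ♟│7
6│· · ♟ · · · · ♞│6
5│· · · · · ♟ · ·│5
4│· · · · · · ♙ ·│4
3│· · · · · ♙ · ♙│3
2│♙ ♙ ♙ ♙ ♙ · · ·│2
1│♖ ♘ ♗ ♕ ♔ ♗ ♘ ♖│1
  ─────────────────
  a b c d e f g h



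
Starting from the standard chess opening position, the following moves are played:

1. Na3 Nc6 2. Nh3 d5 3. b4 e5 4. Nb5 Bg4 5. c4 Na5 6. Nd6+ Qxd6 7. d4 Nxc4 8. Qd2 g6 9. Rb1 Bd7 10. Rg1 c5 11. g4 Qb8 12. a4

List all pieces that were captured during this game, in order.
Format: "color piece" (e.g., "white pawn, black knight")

Tracking captures:
  Qxd6: captured white knight
  Nxc4: captured white pawn

white knight, white pawn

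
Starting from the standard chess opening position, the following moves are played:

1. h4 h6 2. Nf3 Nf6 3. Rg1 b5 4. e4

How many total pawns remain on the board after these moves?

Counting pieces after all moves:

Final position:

  a b c d e f g h
  ─────────────────
8│♜ ♞ ♝ ♛ ♚ ♝ · ♜│8
7│♟ · ♟ ♟ ♟ ♟ ♟ ·│7
6│· · · · · ♞ · ♟│6
5│· ♟ · · · · · ·│5
4│· · · · ♙ · · ♙│4
3│· · · · · ♘ · ·│3
2│♙ ♙ ♙ ♙ · ♙ ♙ ·│2
1│♖ ♘ ♗ ♕ ♔ ♗ ♖ ·│1
  ─────────────────
  a b c d e f g h


16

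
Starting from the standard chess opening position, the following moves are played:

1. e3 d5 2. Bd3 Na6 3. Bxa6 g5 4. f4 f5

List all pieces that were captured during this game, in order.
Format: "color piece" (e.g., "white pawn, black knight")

Tracking captures:
  Bxa6: captured black knight

black knight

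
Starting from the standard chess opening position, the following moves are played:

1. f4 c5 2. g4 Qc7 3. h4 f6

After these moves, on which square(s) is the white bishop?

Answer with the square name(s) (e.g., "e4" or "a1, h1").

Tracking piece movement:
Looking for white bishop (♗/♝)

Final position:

  a b c d e f g h
  ─────────────────
8│♜ ♞ ♝ · ♚ ♝ ♞ ♜│8
7│♟ ♟ ♛ ♟ ♟ · ♟ ♟│7
6│· · · · · ♟ · ·│6
5│· · ♟ · · · · ·│5
4│· · · · · ♙ ♙ ♙│4
3│· · · · · · · ·│3
2│♙ ♙ ♙ ♙ ♙ · · ·│2
1│♖ ♘ ♗ ♕ ♔ ♗ ♘ ♖│1
  ─────────────────
  a b c d e f g h


c1, f1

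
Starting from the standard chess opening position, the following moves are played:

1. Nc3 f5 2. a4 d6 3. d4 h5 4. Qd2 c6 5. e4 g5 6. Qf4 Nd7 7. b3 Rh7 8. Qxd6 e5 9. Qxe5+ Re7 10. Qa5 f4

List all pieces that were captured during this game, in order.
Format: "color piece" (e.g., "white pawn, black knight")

Tracking captures:
  Qxd6: captured black pawn
  Qxe5+: captured black pawn

black pawn, black pawn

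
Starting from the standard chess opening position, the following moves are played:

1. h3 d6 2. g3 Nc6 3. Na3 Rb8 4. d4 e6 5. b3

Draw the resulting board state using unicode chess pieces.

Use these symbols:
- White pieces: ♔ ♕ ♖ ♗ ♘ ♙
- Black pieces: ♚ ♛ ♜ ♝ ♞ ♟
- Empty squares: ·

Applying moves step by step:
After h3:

♜ ♞ ♝ ♛ ♚ ♝ ♞ ♜
♟ ♟ ♟ ♟ ♟ ♟ ♟ ♟
· · · · · · · ·
· · · · · · · ·
· · · · · · · ·
· · · · · · · ♙
♙ ♙ ♙ ♙ ♙ ♙ ♙ ·
♖ ♘ ♗ ♕ ♔ ♗ ♘ ♖


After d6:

♜ ♞ ♝ ♛ ♚ ♝ ♞ ♜
♟ ♟ ♟ · ♟ ♟ ♟ ♟
· · · ♟ · · · ·
· · · · · · · ·
· · · · · · · ·
· · · · · · · ♙
♙ ♙ ♙ ♙ ♙ ♙ ♙ ·
♖ ♘ ♗ ♕ ♔ ♗ ♘ ♖


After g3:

♜ ♞ ♝ ♛ ♚ ♝ ♞ ♜
♟ ♟ ♟ · ♟ ♟ ♟ ♟
· · · ♟ · · · ·
· · · · · · · ·
· · · · · · · ·
· · · · · · ♙ ♙
♙ ♙ ♙ ♙ ♙ ♙ · ·
♖ ♘ ♗ ♕ ♔ ♗ ♘ ♖


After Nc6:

♜ · ♝ ♛ ♚ ♝ ♞ ♜
♟ ♟ ♟ · ♟ ♟ ♟ ♟
· · ♞ ♟ · · · ·
· · · · · · · ·
· · · · · · · ·
· · · · · · ♙ ♙
♙ ♙ ♙ ♙ ♙ ♙ · ·
♖ ♘ ♗ ♕ ♔ ♗ ♘ ♖


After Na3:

♜ · ♝ ♛ ♚ ♝ ♞ ♜
♟ ♟ ♟ · ♟ ♟ ♟ ♟
· · ♞ ♟ · · · ·
· · · · · · · ·
· · · · · · · ·
♘ · · · · · ♙ ♙
♙ ♙ ♙ ♙ ♙ ♙ · ·
♖ · ♗ ♕ ♔ ♗ ♘ ♖


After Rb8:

· ♜ ♝ ♛ ♚ ♝ ♞ ♜
♟ ♟ ♟ · ♟ ♟ ♟ ♟
· · ♞ ♟ · · · ·
· · · · · · · ·
· · · · · · · ·
♘ · · · · · ♙ ♙
♙ ♙ ♙ ♙ ♙ ♙ · ·
♖ · ♗ ♕ ♔ ♗ ♘ ♖


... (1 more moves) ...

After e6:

· ♜ ♝ ♛ ♚ ♝ ♞ ♜
♟ ♟ ♟ · · ♟ ♟ ♟
· · ♞ ♟ ♟ · · ·
· · · · · · · ·
· · · ♙ · · · ·
♘ · · · · · ♙ ♙
♙ ♙ ♙ · ♙ ♙ · ·
♖ · ♗ ♕ ♔ ♗ ♘ ♖


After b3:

· ♜ ♝ ♛ ♚ ♝ ♞ ♜
♟ ♟ ♟ · · ♟ ♟ ♟
· · ♞ ♟ ♟ · · ·
· · · · · · · ·
· · · ♙ · · · ·
♘ ♙ · · · · ♙ ♙
♙ · ♙ · ♙ ♙ · ·
♖ · ♗ ♕ ♔ ♗ ♘ ♖



  a b c d e f g h
  ─────────────────
8│· ♜ ♝ ♛ ♚ ♝ ♞ ♜│8
7│♟ ♟ ♟ · · ♟ ♟ ♟│7
6│· · ♞ ♟ ♟ · · ·│6
5│· · · · · · · ·│5
4│· · · ♙ · · · ·│4
3│♘ ♙ · · · · ♙ ♙│3
2│♙ · ♙ · ♙ ♙ · ·│2
1│♖ · ♗ ♕ ♔ ♗ ♘ ♖│1
  ─────────────────
  a b c d e f g h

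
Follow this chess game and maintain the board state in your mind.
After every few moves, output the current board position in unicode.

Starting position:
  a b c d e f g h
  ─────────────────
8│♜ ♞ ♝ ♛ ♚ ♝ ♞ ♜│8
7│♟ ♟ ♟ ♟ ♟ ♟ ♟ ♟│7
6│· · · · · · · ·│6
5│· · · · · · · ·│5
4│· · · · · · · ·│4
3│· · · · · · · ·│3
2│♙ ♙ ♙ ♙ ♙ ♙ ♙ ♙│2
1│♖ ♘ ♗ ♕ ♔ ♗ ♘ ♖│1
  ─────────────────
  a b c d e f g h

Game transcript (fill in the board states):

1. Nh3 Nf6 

  a b c d e f g h
  ─────────────────
8│♜ ♞ ♝ ♛ ♚ ♝ · ♜│8
7│♟ ♟ ♟ ♟ ♟ ♟ ♟ ♟│7
6│· · · · · ♞ · ·│6
5│· · · · · · · ·│5
4│· · · · · · · ·│4
3│· · · · · · · ♘│3
2│♙ ♙ ♙ ♙ ♙ ♙ ♙ ♙│2
1│♖ ♘ ♗ ♕ ♔ ♗ · ♖│1
  ─────────────────
  a b c d e f g h

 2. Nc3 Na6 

  a b c d e f g h
  ─────────────────
8│♜ · ♝ ♛ ♚ ♝ · ♜│8
7│♟ ♟ ♟ ♟ ♟ ♟ ♟ ♟│7
6│♞ · · · · ♞ · ·│6
5│· · · · · · · ·│5
4│· · · · · · · ·│4
3│· · ♘ · · · · ♘│3
2│♙ ♙ ♙ ♙ ♙ ♙ ♙ ♙│2
1│♖ · ♗ ♕ ♔ ♗ · ♖│1
  ─────────────────
  a b c d e f g h

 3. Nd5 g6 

  a b c d e f g h
  ─────────────────
8│♜ · ♝ ♛ ♚ ♝ · ♜│8
7│♟ ♟ ♟ ♟ ♟ ♟ · ♟│7
6│♞ · · · · ♞ ♟ ·│6
5│· · · ♘ · · · ·│5
4│· · · · · · · ·│4
3│· · · · · · · ♘│3
2│♙ ♙ ♙ ♙ ♙ ♙ ♙ ♙│2
1│♖ · ♗ ♕ ♔ ♗ · ♖│1
  ─────────────────
  a b c d e f g h

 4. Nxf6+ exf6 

  a b c d e f g h
  ─────────────────
8│♜ · ♝ ♛ ♚ ♝ · ♜│8
7│♟ ♟ ♟ ♟ · ♟ · ♟│7
6│♞ · · · · ♟ ♟ ·│6
5│· · · · · · · ·│5
4│· · · · · · · ·│4
3│· · · · · · · ♘│3
2│♙ ♙ ♙ ♙ ♙ ♙ ♙ ♙│2
1│♖ · ♗ ♕ ♔ ♗ · ♖│1
  ─────────────────
  a b c d e f g h



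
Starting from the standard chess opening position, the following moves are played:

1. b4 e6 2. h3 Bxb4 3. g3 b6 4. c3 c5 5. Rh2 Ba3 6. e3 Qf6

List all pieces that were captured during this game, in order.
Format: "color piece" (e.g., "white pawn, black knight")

Tracking captures:
  Bxb4: captured white pawn

white pawn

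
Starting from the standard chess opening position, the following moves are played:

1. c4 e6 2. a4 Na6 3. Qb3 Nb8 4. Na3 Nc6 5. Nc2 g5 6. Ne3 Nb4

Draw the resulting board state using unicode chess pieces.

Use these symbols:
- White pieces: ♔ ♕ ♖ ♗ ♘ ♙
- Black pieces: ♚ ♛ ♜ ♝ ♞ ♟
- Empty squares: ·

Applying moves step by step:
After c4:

♜ ♞ ♝ ♛ ♚ ♝ ♞ ♜
♟ ♟ ♟ ♟ ♟ ♟ ♟ ♟
· · · · · · · ·
· · · · · · · ·
· · ♙ · · · · ·
· · · · · · · ·
♙ ♙ · ♙ ♙ ♙ ♙ ♙
♖ ♘ ♗ ♕ ♔ ♗ ♘ ♖


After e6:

♜ ♞ ♝ ♛ ♚ ♝ ♞ ♜
♟ ♟ ♟ ♟ · ♟ ♟ ♟
· · · · ♟ · · ·
· · · · · · · ·
· · ♙ · · · · ·
· · · · · · · ·
♙ ♙ · ♙ ♙ ♙ ♙ ♙
♖ ♘ ♗ ♕ ♔ ♗ ♘ ♖


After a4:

♜ ♞ ♝ ♛ ♚ ♝ ♞ ♜
♟ ♟ ♟ ♟ · ♟ ♟ ♟
· · · · ♟ · · ·
· · · · · · · ·
♙ · ♙ · · · · ·
· · · · · · · ·
· ♙ · ♙ ♙ ♙ ♙ ♙
♖ ♘ ♗ ♕ ♔ ♗ ♘ ♖


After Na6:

♜ · ♝ ♛ ♚ ♝ ♞ ♜
♟ ♟ ♟ ♟ · ♟ ♟ ♟
♞ · · · ♟ · · ·
· · · · · · · ·
♙ · ♙ · · · · ·
· · · · · · · ·
· ♙ · ♙ ♙ ♙ ♙ ♙
♖ ♘ ♗ ♕ ♔ ♗ ♘ ♖


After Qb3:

♜ · ♝ ♛ ♚ ♝ ♞ ♜
♟ ♟ ♟ ♟ · ♟ ♟ ♟
♞ · · · ♟ · · ·
· · · · · · · ·
♙ · ♙ · · · · ·
· ♕ · · · · · ·
· ♙ · ♙ ♙ ♙ ♙ ♙
♖ ♘ ♗ · ♔ ♗ ♘ ♖


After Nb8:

♜ ♞ ♝ ♛ ♚ ♝ ♞ ♜
♟ ♟ ♟ ♟ · ♟ ♟ ♟
· · · · ♟ · · ·
· · · · · · · ·
♙ · ♙ · · · · ·
· ♕ · · · · · ·
· ♙ · ♙ ♙ ♙ ♙ ♙
♖ ♘ ♗ · ♔ ♗ ♘ ♖


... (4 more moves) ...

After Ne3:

♜ · ♝ ♛ ♚ ♝ ♞ ♜
♟ ♟ ♟ ♟ · ♟ · ♟
· · ♞ · ♟ · · ·
· · · · · · ♟ ·
♙ · ♙ · · · · ·
· ♕ · · ♘ · · ·
· ♙ · ♙ ♙ ♙ ♙ ♙
♖ · ♗ · ♔ ♗ ♘ ♖


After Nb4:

♜ · ♝ ♛ ♚ ♝ ♞ ♜
♟ ♟ ♟ ♟ · ♟ · ♟
· · · · ♟ · · ·
· · · · · · ♟ ·
♙ ♞ ♙ · · · · ·
· ♕ · · ♘ · · ·
· ♙ · ♙ ♙ ♙ ♙ ♙
♖ · ♗ · ♔ ♗ ♘ ♖



  a b c d e f g h
  ─────────────────
8│♜ · ♝ ♛ ♚ ♝ ♞ ♜│8
7│♟ ♟ ♟ ♟ · ♟ · ♟│7
6│· · · · ♟ · · ·│6
5│· · · · · · ♟ ·│5
4│♙ ♞ ♙ · · · · ·│4
3│· ♕ · · ♘ · · ·│3
2│· ♙ · ♙ ♙ ♙ ♙ ♙│2
1│♖ · ♗ · ♔ ♗ ♘ ♖│1
  ─────────────────
  a b c d e f g h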